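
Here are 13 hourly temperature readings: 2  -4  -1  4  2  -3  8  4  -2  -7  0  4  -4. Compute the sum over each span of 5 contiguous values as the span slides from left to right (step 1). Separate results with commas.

2 -4 -1 4 2 → sum 3
-4 -1 4 2 -3 → sum -2
-1 4 2 -3 8 → sum 10
4 2 -3 8 4 → sum 15
2 -3 8 4 -2 → sum 9
-3 8 4 -2 -7 → sum 0
8 4 -2 -7 0 → sum 3
4 -2 -7 0 4 → sum -1
-2 -7 0 4 -4 → sum -9

3, -2, 10, 15, 9, 0, 3, -1, -9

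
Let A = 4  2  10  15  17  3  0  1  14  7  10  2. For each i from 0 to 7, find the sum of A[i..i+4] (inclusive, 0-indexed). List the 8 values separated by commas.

48, 47, 45, 36, 35, 25, 32, 34

(4, 2, 10, 15, 17) → sum 48
(2, 10, 15, 17, 3) → sum 47
(10, 15, 17, 3, 0) → sum 45
(15, 17, 3, 0, 1) → sum 36
(17, 3, 0, 1, 14) → sum 35
(3, 0, 1, 14, 7) → sum 25
(0, 1, 14, 7, 10) → sum 32
(1, 14, 7, 10, 2) → sum 34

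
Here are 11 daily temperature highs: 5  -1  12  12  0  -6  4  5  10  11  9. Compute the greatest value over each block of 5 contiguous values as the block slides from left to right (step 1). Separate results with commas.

[5, -1, 12, 12, 0] → max 12
[-1, 12, 12, 0, -6] → max 12
[12, 12, 0, -6, 4] → max 12
[12, 0, -6, 4, 5] → max 12
[0, -6, 4, 5, 10] → max 10
[-6, 4, 5, 10, 11] → max 11
[4, 5, 10, 11, 9] → max 11

12, 12, 12, 12, 10, 11, 11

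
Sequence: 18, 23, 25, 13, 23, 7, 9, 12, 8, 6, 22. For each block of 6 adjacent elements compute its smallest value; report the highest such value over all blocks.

7

Window mins for each of the 6 positions:
[18, 23, 25, 13, 23, 7] → min 7
[23, 25, 13, 23, 7, 9] → min 7
[25, 13, 23, 7, 9, 12] → min 7
[13, 23, 7, 9, 12, 8] → min 7
[23, 7, 9, 12, 8, 6] → min 6
[7, 9, 12, 8, 6, 22] → min 6
Highest of these is 7.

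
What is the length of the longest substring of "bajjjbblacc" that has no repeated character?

4

[b] len 1
[b, a] len 2
[b, a, j] len 3
[j] len 1
[j] len 1
[j, b] len 2
[b] len 1
[b, l] len 2
[b, l, a] len 3
[b, l, a, c] len 4
[c] len 1
Longest all-distinct length: 4.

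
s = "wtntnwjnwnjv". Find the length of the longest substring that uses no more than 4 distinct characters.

[w] 1 distinct, len 1
[w, t] 2 distinct, len 2
[w, t, n] 3 distinct, len 3
[w, t, n, t] 3 distinct, len 4
[w, t, n, t, n] 3 distinct, len 5
[w, t, n, t, n, w] 3 distinct, len 6
[w, t, n, t, n, w, j] 4 distinct, len 7
[w, t, n, t, n, w, j, n] 4 distinct, len 8
[w, t, n, t, n, w, j, n, w] 4 distinct, len 9
[w, t, n, t, n, w, j, n, w, n] 4 distinct, len 10
[w, t, n, t, n, w, j, n, w, n, j] 4 distinct, len 11
[n, w, j, n, w, n, j, v] 4 distinct, len 8
Longest length with ≤4 distinct: 11.

11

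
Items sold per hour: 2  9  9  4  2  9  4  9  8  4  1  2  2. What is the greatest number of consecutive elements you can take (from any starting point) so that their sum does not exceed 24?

5

→ 2: sum 2, len 1
→ 9: sum 11, len 2
→ 9: sum 20, len 3
→ 4: sum 24, len 4
→ 2 (dropped 2): sum 24, len 4
→ 9 (dropped 9): sum 24, len 4
→ 4 (dropped 9): sum 19, len 4
→ 9 (dropped 4): sum 24, len 4
→ 8 (dropped 2, 9): sum 21, len 3
→ 4 (dropped 4): sum 21, len 3
→ 1: sum 22, len 4
→ 2: sum 24, len 5
→ 2 (dropped 9): sum 17, len 5
Longest length seen: 5.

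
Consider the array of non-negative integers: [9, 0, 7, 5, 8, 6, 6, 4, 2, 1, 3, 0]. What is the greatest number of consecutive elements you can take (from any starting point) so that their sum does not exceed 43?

11

→ 9: sum 9, len 1
→ 0: sum 9, len 2
→ 7: sum 16, len 3
→ 5: sum 21, len 4
→ 8: sum 29, len 5
→ 6: sum 35, len 6
→ 6: sum 41, len 7
→ 4 (dropped 9): sum 36, len 7
→ 2: sum 38, len 8
→ 1: sum 39, len 9
→ 3: sum 42, len 10
→ 0: sum 42, len 11
Longest length seen: 11.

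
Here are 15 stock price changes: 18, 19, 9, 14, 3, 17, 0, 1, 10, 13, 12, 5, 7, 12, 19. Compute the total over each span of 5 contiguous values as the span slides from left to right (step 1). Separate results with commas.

63, 62, 43, 35, 31, 41, 36, 41, 47, 49, 55

(18, 19, 9, 14, 3) → sum 63
(19, 9, 14, 3, 17) → sum 62
(9, 14, 3, 17, 0) → sum 43
(14, 3, 17, 0, 1) → sum 35
(3, 17, 0, 1, 10) → sum 31
(17, 0, 1, 10, 13) → sum 41
(0, 1, 10, 13, 12) → sum 36
(1, 10, 13, 12, 5) → sum 41
(10, 13, 12, 5, 7) → sum 47
(13, 12, 5, 7, 12) → sum 49
(12, 5, 7, 12, 19) → sum 55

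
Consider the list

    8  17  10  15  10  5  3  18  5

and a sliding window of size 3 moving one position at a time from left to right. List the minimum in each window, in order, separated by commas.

[8, 17, 10] → min 8
[17, 10, 15] → min 10
[10, 15, 10] → min 10
[15, 10, 5] → min 5
[10, 5, 3] → min 3
[5, 3, 18] → min 3
[3, 18, 5] → min 3

8, 10, 10, 5, 3, 3, 3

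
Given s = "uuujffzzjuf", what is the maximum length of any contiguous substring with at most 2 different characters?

4

[u] 1 distinct, len 1
[u, u] 1 distinct, len 2
[u, u, u] 1 distinct, len 3
[u, u, u, j] 2 distinct, len 4
[j, f] 2 distinct, len 2
[j, f, f] 2 distinct, len 3
[f, f, z] 2 distinct, len 3
[f, f, z, z] 2 distinct, len 4
[z, z, j] 2 distinct, len 3
[j, u] 2 distinct, len 2
[u, f] 2 distinct, len 2
Longest length with ≤2 distinct: 4.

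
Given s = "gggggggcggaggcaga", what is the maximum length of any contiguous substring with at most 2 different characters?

add g: window [g] (1 distinct), len 1
add g: window [g, g] (1 distinct), len 2
add g: window [g, g, g] (1 distinct), len 3
add g: window [g, g, g, g] (1 distinct), len 4
add g: window [g, g, g, g, g] (1 distinct), len 5
add g: window [g, g, g, g, g, g] (1 distinct), len 6
add g: window [g, g, g, g, g, g, g] (1 distinct), len 7
add c: window [g, g, g, g, g, g, g, c] (2 distinct), len 8
add g: window [g, g, g, g, g, g, g, c, g] (2 distinct), len 9
add g: window [g, g, g, g, g, g, g, c, g, g] (2 distinct), len 10
add a: window [g, g, a] (2 distinct), len 3
add g: window [g, g, a, g] (2 distinct), len 4
add g: window [g, g, a, g, g] (2 distinct), len 5
add c: window [g, g, c] (2 distinct), len 3
add a: window [c, a] (2 distinct), len 2
add g: window [a, g] (2 distinct), len 2
add a: window [a, g, a] (2 distinct), len 3
Longest length with ≤2 distinct: 10.

10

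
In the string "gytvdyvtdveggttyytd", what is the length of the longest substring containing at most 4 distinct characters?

add g: window [g] (1 distinct), len 1
add y: window [g, y] (2 distinct), len 2
add t: window [g, y, t] (3 distinct), len 3
add v: window [g, y, t, v] (4 distinct), len 4
add d: window [y, t, v, d] (4 distinct), len 4
add y: window [y, t, v, d, y] (4 distinct), len 5
add v: window [y, t, v, d, y, v] (4 distinct), len 6
add t: window [y, t, v, d, y, v, t] (4 distinct), len 7
add d: window [y, t, v, d, y, v, t, d] (4 distinct), len 8
add v: window [y, t, v, d, y, v, t, d, v] (4 distinct), len 9
add e: window [v, t, d, v, e] (4 distinct), len 5
add g: window [d, v, e, g] (4 distinct), len 4
add g: window [d, v, e, g, g] (4 distinct), len 5
add t: window [v, e, g, g, t] (4 distinct), len 5
add t: window [v, e, g, g, t, t] (4 distinct), len 6
add y: window [e, g, g, t, t, y] (4 distinct), len 6
add y: window [e, g, g, t, t, y, y] (4 distinct), len 7
add t: window [e, g, g, t, t, y, y, t] (4 distinct), len 8
add d: window [g, g, t, t, y, y, t, d] (4 distinct), len 8
Longest length with ≤4 distinct: 9.

9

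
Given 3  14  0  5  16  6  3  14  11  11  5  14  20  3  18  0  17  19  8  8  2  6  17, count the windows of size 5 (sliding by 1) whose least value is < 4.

17

3 14 0 5 16 → min 0  < 4 ✓
14 0 5 16 6 → min 0  < 4 ✓
0 5 16 6 3 → min 0  < 4 ✓
5 16 6 3 14 → min 3  < 4 ✓
16 6 3 14 11 → min 3  < 4 ✓
6 3 14 11 11 → min 3  < 4 ✓
3 14 11 11 5 → min 3  < 4 ✓
14 11 11 5 14 → min 5
11 11 5 14 20 → min 5
11 5 14 20 3 → min 3  < 4 ✓
5 14 20 3 18 → min 3  < 4 ✓
14 20 3 18 0 → min 0  < 4 ✓
20 3 18 0 17 → min 0  < 4 ✓
3 18 0 17 19 → min 0  < 4 ✓
18 0 17 19 8 → min 0  < 4 ✓
0 17 19 8 8 → min 0  < 4 ✓
17 19 8 8 2 → min 2  < 4 ✓
19 8 8 2 6 → min 2  < 4 ✓
8 8 2 6 17 → min 2  < 4 ✓
17 windows satisfy the condition.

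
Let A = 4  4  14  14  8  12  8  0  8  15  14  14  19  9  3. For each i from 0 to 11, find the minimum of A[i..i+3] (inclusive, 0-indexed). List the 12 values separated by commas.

4, 4, 8, 8, 0, 0, 0, 0, 8, 14, 9, 3

Sliding a size-4 window across the 15 values:
4 4 14 14 → min 4
4 14 14 8 → min 4
14 14 8 12 → min 8
14 8 12 8 → min 8
8 12 8 0 → min 0
12 8 0 8 → min 0
8 0 8 15 → min 0
0 8 15 14 → min 0
8 15 14 14 → min 8
15 14 14 19 → min 14
14 14 19 9 → min 9
14 19 9 3 → min 3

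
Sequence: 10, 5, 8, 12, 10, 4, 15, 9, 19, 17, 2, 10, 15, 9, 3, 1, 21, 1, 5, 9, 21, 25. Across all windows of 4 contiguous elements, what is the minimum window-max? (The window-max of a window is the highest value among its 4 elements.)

12

(10, 5, 8, 12) → max 12
(5, 8, 12, 10) → max 12
(8, 12, 10, 4) → max 12
(12, 10, 4, 15) → max 15
(10, 4, 15, 9) → max 15
(4, 15, 9, 19) → max 19
(15, 9, 19, 17) → max 19
(9, 19, 17, 2) → max 19
(19, 17, 2, 10) → max 19
(17, 2, 10, 15) → max 17
(2, 10, 15, 9) → max 15
(10, 15, 9, 3) → max 15
(15, 9, 3, 1) → max 15
(9, 3, 1, 21) → max 21
(3, 1, 21, 1) → max 21
(1, 21, 1, 5) → max 21
(21, 1, 5, 9) → max 21
(1, 5, 9, 21) → max 21
(5, 9, 21, 25) → max 25
Minimum of these is 12.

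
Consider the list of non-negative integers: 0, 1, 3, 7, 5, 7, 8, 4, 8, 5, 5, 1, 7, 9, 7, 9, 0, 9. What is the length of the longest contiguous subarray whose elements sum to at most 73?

14

→ 0: sum 0, len 1
→ 1: sum 1, len 2
→ 3: sum 4, len 3
→ 7: sum 11, len 4
→ 5: sum 16, len 5
→ 7: sum 23, len 6
→ 8: sum 31, len 7
→ 4: sum 35, len 8
→ 8: sum 43, len 9
→ 5: sum 48, len 10
→ 5: sum 53, len 11
→ 1: sum 54, len 12
→ 7: sum 61, len 13
→ 9: sum 70, len 14
→ 7 (dropped 0, 1, 3): sum 73, len 12
→ 9 (dropped 7, 5): sum 70, len 11
→ 0: sum 70, len 12
→ 9 (dropped 7): sum 72, len 12
Longest length seen: 14.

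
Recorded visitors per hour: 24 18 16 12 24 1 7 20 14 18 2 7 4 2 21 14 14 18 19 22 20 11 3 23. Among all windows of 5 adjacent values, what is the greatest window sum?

(24, 18, 16, 12, 24) → sum 94
(18, 16, 12, 24, 1) → sum 71
(16, 12, 24, 1, 7) → sum 60
(12, 24, 1, 7, 20) → sum 64
(24, 1, 7, 20, 14) → sum 66
(1, 7, 20, 14, 18) → sum 60
(7, 20, 14, 18, 2) → sum 61
(20, 14, 18, 2, 7) → sum 61
(14, 18, 2, 7, 4) → sum 45
(18, 2, 7, 4, 2) → sum 33
(2, 7, 4, 2, 21) → sum 36
(7, 4, 2, 21, 14) → sum 48
(4, 2, 21, 14, 14) → sum 55
(2, 21, 14, 14, 18) → sum 69
(21, 14, 14, 18, 19) → sum 86
(14, 14, 18, 19, 22) → sum 87
(14, 18, 19, 22, 20) → sum 93
(18, 19, 22, 20, 11) → sum 90
(19, 22, 20, 11, 3) → sum 75
(22, 20, 11, 3, 23) → sum 79
Greatest of these is 94.

94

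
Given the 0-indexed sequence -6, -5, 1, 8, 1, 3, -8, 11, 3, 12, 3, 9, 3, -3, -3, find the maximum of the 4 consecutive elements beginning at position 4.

11

Elements at indices 4..7: 1, 3, -8, 11
max(1, 3, -8, 11) = 11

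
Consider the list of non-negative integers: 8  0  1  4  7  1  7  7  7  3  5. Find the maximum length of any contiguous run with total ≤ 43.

add 8: [8] sum 8, len 1
add 0: [8, 0] sum 8, len 2
add 1: [8, 0, 1] sum 9, len 3
add 4: [8, 0, 1, 4] sum 13, len 4
add 7: [8, 0, 1, 4, 7] sum 20, len 5
add 1: [8, 0, 1, 4, 7, 1] sum 21, len 6
add 7: [8, 0, 1, 4, 7, 1, 7] sum 28, len 7
add 7: [8, 0, 1, 4, 7, 1, 7, 7] sum 35, len 8
add 7: [8, 0, 1, 4, 7, 1, 7, 7, 7] sum 42, len 9
add 3: [0, 1, 4, 7, 1, 7, 7, 7, 3] sum 37, len 9
add 5: [0, 1, 4, 7, 1, 7, 7, 7, 3, 5] sum 42, len 10
Longest length seen: 10.

10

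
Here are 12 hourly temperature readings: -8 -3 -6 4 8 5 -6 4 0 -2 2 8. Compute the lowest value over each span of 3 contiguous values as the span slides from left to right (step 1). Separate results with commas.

-8, -6, -6, 4, -6, -6, -6, -2, -2, -2

(-8, -3, -6) → min -8
(-3, -6, 4) → min -6
(-6, 4, 8) → min -6
(4, 8, 5) → min 4
(8, 5, -6) → min -6
(5, -6, 4) → min -6
(-6, 4, 0) → min -6
(4, 0, -2) → min -2
(0, -2, 2) → min -2
(-2, 2, 8) → min -2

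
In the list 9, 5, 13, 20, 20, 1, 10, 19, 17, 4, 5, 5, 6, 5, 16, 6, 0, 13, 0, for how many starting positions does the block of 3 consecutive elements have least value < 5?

9 5 13 → min 5
5 13 20 → min 5
13 20 20 → min 13
20 20 1 → min 1  < 5 ✓
20 1 10 → min 1  < 5 ✓
1 10 19 → min 1  < 5 ✓
10 19 17 → min 10
19 17 4 → min 4  < 5 ✓
17 4 5 → min 4  < 5 ✓
4 5 5 → min 4  < 5 ✓
5 5 6 → min 5
5 6 5 → min 5
6 5 16 → min 5
5 16 6 → min 5
16 6 0 → min 0  < 5 ✓
6 0 13 → min 0  < 5 ✓
0 13 0 → min 0  < 5 ✓
9 windows satisfy the condition.

9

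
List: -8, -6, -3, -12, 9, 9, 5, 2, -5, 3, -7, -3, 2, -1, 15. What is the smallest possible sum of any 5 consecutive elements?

(-8, -6, -3, -12, 9) → sum -20
(-6, -3, -12, 9, 9) → sum -3
(-3, -12, 9, 9, 5) → sum 8
(-12, 9, 9, 5, 2) → sum 13
(9, 9, 5, 2, -5) → sum 20
(9, 5, 2, -5, 3) → sum 14
(5, 2, -5, 3, -7) → sum -2
(2, -5, 3, -7, -3) → sum -10
(-5, 3, -7, -3, 2) → sum -10
(3, -7, -3, 2, -1) → sum -6
(-7, -3, 2, -1, 15) → sum 6
Smallest of these is -20.

-20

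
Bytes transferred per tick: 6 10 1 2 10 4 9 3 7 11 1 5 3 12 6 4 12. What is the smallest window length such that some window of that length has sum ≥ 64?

10

Extend right; whenever the sum reaches 64, record the length and shrink from the left:
add 6: running sum 6 < 64
add 10: running sum 16 < 64
add 1: running sum 17 < 64
add 2: running sum 19 < 64
add 10: running sum 29 < 64
add 4: running sum 33 < 64
add 9: running sum 42 < 64
add 3: running sum 45 < 64
add 7: running sum 52 < 64
add 11: running sum 63 < 64
end 10: [6, 10, 1, 2, 10, 4, 9, 3, 7, 11, 1] sum 64, len 11
end 11: [6, 10, 1, 2, 10, 4, 9, 3, 7, 11, 1, 5] sum 69, len 12
end 12: [10, 1, 2, 10, 4, 9, 3, 7, 11, 1, 5, 3] sum 66, len 12
end 13: [10, 4, 9, 3, 7, 11, 1, 5, 3, 12] sum 65, len 10
end 14: [10, 4, 9, 3, 7, 11, 1, 5, 3, 12, 6] sum 71, len 11
end 15: [4, 9, 3, 7, 11, 1, 5, 3, 12, 6, 4] sum 65, len 11
end 16: [3, 7, 11, 1, 5, 3, 12, 6, 4, 12] sum 64, len 10
Shortest qualifying length: 10.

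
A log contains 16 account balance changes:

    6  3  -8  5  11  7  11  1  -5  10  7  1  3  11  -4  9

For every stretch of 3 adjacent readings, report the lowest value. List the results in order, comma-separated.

-8, -8, -8, 5, 7, 1, -5, -5, -5, 1, 1, 1, -4, -4

Sliding a size-3 window across the 16 values:
6 3 -8 → min -8
3 -8 5 → min -8
-8 5 11 → min -8
5 11 7 → min 5
11 7 11 → min 7
7 11 1 → min 1
11 1 -5 → min -5
1 -5 10 → min -5
-5 10 7 → min -5
10 7 1 → min 1
7 1 3 → min 1
1 3 11 → min 1
3 11 -4 → min -4
11 -4 9 → min -4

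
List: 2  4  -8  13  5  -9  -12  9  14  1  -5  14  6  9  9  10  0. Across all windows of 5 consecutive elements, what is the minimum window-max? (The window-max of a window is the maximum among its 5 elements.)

10

[2, 4, -8, 13, 5] → max 13
[4, -8, 13, 5, -9] → max 13
[-8, 13, 5, -9, -12] → max 13
[13, 5, -9, -12, 9] → max 13
[5, -9, -12, 9, 14] → max 14
[-9, -12, 9, 14, 1] → max 14
[-12, 9, 14, 1, -5] → max 14
[9, 14, 1, -5, 14] → max 14
[14, 1, -5, 14, 6] → max 14
[1, -5, 14, 6, 9] → max 14
[-5, 14, 6, 9, 9] → max 14
[14, 6, 9, 9, 10] → max 14
[6, 9, 9, 10, 0] → max 10
Minimum of these is 10.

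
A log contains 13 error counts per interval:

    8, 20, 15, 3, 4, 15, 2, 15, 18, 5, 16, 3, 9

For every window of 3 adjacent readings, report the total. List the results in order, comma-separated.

43, 38, 22, 22, 21, 32, 35, 38, 39, 24, 28

Sliding a size-3 window across the 13 values:
[8, 20, 15] → sum 43
[20, 15, 3] → sum 38
[15, 3, 4] → sum 22
[3, 4, 15] → sum 22
[4, 15, 2] → sum 21
[15, 2, 15] → sum 32
[2, 15, 18] → sum 35
[15, 18, 5] → sum 38
[18, 5, 16] → sum 39
[5, 16, 3] → sum 24
[16, 3, 9] → sum 28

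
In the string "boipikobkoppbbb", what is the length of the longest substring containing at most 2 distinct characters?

5

Extend right; when distinct count exceeds 2, shrink from the left:
[b] 1 distinct, len 1
[b, o] 2 distinct, len 2
[o, i] 2 distinct, len 2
[i, p] 2 distinct, len 2
[i, p, i] 2 distinct, len 3
[i, k] 2 distinct, len 2
[k, o] 2 distinct, len 2
[o, b] 2 distinct, len 2
[b, k] 2 distinct, len 2
[k, o] 2 distinct, len 2
[o, p] 2 distinct, len 2
[o, p, p] 2 distinct, len 3
[p, p, b] 2 distinct, len 3
[p, p, b, b] 2 distinct, len 4
[p, p, b, b, b] 2 distinct, len 5
Longest length with ≤2 distinct: 5.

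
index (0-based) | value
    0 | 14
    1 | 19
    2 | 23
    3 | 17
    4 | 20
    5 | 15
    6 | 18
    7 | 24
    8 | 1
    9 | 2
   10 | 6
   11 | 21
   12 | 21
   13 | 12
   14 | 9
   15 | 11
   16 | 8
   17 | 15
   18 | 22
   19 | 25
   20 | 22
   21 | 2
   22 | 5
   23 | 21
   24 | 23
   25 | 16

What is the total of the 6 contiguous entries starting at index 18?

97

Elements at indices 18..23: 22, 25, 22, 2, 5, 21
sum(22, 25, 22, 2, 5, 21) = 97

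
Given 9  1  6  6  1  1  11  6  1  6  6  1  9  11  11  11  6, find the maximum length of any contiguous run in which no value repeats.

add 9: [9] len 1
add 1: [9, 1] len 2
add 6: [9, 1, 6] len 3
add 6 (repeat 6, move left end past it): [6] len 1
add 1: [6, 1] len 2
add 1 (repeat 1, move left end past it): [1] len 1
add 11: [1, 11] len 2
add 6: [1, 11, 6] len 3
add 1 (repeat 1, move left end past it): [11, 6, 1] len 3
add 6 (repeat 6, move left end past it): [1, 6] len 2
add 6 (repeat 6, move left end past it): [6] len 1
add 1: [6, 1] len 2
add 9: [6, 1, 9] len 3
add 11: [6, 1, 9, 11] len 4
add 11 (repeat 11, move left end past it): [11] len 1
add 11 (repeat 11, move left end past it): [11] len 1
add 6: [11, 6] len 2
Longest all-distinct length: 4.

4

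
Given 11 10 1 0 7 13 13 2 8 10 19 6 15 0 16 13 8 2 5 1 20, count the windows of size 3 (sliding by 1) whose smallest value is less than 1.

6

11 10 1 → min 1
10 1 0 → min 0  < 1 ✓
1 0 7 → min 0  < 1 ✓
0 7 13 → min 0  < 1 ✓
7 13 13 → min 7
13 13 2 → min 2
13 2 8 → min 2
2 8 10 → min 2
8 10 19 → min 8
10 19 6 → min 6
19 6 15 → min 6
6 15 0 → min 0  < 1 ✓
15 0 16 → min 0  < 1 ✓
0 16 13 → min 0  < 1 ✓
16 13 8 → min 8
13 8 2 → min 2
8 2 5 → min 2
2 5 1 → min 1
5 1 20 → min 1
6 windows satisfy the condition.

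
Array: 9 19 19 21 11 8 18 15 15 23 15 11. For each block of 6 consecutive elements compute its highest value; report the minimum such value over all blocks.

Each size-6 window and its max:
[9, 19, 19, 21, 11, 8] → max 21
[19, 19, 21, 11, 8, 18] → max 21
[19, 21, 11, 8, 18, 15] → max 21
[21, 11, 8, 18, 15, 15] → max 21
[11, 8, 18, 15, 15, 23] → max 23
[8, 18, 15, 15, 23, 15] → max 23
[18, 15, 15, 23, 15, 11] → max 23
Minimum of these is 21.

21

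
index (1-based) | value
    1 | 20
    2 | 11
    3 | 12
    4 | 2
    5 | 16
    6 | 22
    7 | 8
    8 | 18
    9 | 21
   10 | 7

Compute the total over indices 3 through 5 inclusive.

Elements at indices 3..5: 12, 2, 16
sum(12, 2, 16) = 30

30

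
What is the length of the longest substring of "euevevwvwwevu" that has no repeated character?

[e] len 1
[e, u] len 2
[u, e] len 2
[u, e, v] len 3
[v, e] len 2
[e, v] len 2
[e, v, w] len 3
[w, v] len 2
[v, w] len 2
[w] len 1
[w, e] len 2
[w, e, v] len 3
[w, e, v, u] len 4
Longest all-distinct length: 4.

4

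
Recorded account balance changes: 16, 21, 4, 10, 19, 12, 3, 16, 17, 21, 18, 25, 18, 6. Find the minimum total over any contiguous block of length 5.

48

(16, 21, 4, 10, 19) → sum 70
(21, 4, 10, 19, 12) → sum 66
(4, 10, 19, 12, 3) → sum 48
(10, 19, 12, 3, 16) → sum 60
(19, 12, 3, 16, 17) → sum 67
(12, 3, 16, 17, 21) → sum 69
(3, 16, 17, 21, 18) → sum 75
(16, 17, 21, 18, 25) → sum 97
(17, 21, 18, 25, 18) → sum 99
(21, 18, 25, 18, 6) → sum 88
Minimum of these is 48.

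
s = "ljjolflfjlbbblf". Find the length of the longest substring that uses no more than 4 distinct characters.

add l: window [l] (1 distinct), len 1
add j: window [l, j] (2 distinct), len 2
add j: window [l, j, j] (2 distinct), len 3
add o: window [l, j, j, o] (3 distinct), len 4
add l: window [l, j, j, o, l] (3 distinct), len 5
add f: window [l, j, j, o, l, f] (4 distinct), len 6
add l: window [l, j, j, o, l, f, l] (4 distinct), len 7
add f: window [l, j, j, o, l, f, l, f] (4 distinct), len 8
add j: window [l, j, j, o, l, f, l, f, j] (4 distinct), len 9
add l: window [l, j, j, o, l, f, l, f, j, l] (4 distinct), len 10
add b: window [l, f, l, f, j, l, b] (4 distinct), len 7
add b: window [l, f, l, f, j, l, b, b] (4 distinct), len 8
add b: window [l, f, l, f, j, l, b, b, b] (4 distinct), len 9
add l: window [l, f, l, f, j, l, b, b, b, l] (4 distinct), len 10
add f: window [l, f, l, f, j, l, b, b, b, l, f] (4 distinct), len 11
Longest length with ≤4 distinct: 11.

11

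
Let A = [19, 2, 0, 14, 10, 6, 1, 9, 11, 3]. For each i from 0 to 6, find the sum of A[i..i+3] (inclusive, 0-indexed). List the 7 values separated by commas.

35, 26, 30, 31, 26, 27, 24

19 2 0 14 → sum 35
2 0 14 10 → sum 26
0 14 10 6 → sum 30
14 10 6 1 → sum 31
10 6 1 9 → sum 26
6 1 9 11 → sum 27
1 9 11 3 → sum 24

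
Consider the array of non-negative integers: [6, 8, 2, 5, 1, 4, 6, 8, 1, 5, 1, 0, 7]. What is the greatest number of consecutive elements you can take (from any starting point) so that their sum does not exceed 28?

add 6: [6] sum 6, len 1
add 8: [6, 8] sum 14, len 2
add 2: [6, 8, 2] sum 16, len 3
add 5: [6, 8, 2, 5] sum 21, len 4
add 1: [6, 8, 2, 5, 1] sum 22, len 5
add 4: [6, 8, 2, 5, 1, 4] sum 26, len 6
add 6: [8, 2, 5, 1, 4, 6] sum 26, len 6
add 8: [2, 5, 1, 4, 6, 8] sum 26, len 6
add 1: [2, 5, 1, 4, 6, 8, 1] sum 27, len 7
add 5: [1, 4, 6, 8, 1, 5] sum 25, len 6
add 1: [1, 4, 6, 8, 1, 5, 1] sum 26, len 7
add 0: [1, 4, 6, 8, 1, 5, 1, 0] sum 26, len 8
add 7: [6, 8, 1, 5, 1, 0, 7] sum 28, len 7
Longest length seen: 8.

8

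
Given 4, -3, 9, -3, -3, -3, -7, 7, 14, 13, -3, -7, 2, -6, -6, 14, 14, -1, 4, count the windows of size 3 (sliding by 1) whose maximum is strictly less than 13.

9

(4, -3, 9) → max 9  < 13 ✓
(-3, 9, -3) → max 9  < 13 ✓
(9, -3, -3) → max 9  < 13 ✓
(-3, -3, -3) → max -3  < 13 ✓
(-3, -3, -7) → max -3  < 13 ✓
(-3, -7, 7) → max 7  < 13 ✓
(-7, 7, 14) → max 14
(7, 14, 13) → max 14
(14, 13, -3) → max 14
(13, -3, -7) → max 13
(-3, -7, 2) → max 2  < 13 ✓
(-7, 2, -6) → max 2  < 13 ✓
(2, -6, -6) → max 2  < 13 ✓
(-6, -6, 14) → max 14
(-6, 14, 14) → max 14
(14, 14, -1) → max 14
(14, -1, 4) → max 14
9 windows satisfy the condition.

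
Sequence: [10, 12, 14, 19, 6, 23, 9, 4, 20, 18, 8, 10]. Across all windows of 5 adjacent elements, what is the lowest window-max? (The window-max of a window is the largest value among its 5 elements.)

19

[10, 12, 14, 19, 6] → max 19
[12, 14, 19, 6, 23] → max 23
[14, 19, 6, 23, 9] → max 23
[19, 6, 23, 9, 4] → max 23
[6, 23, 9, 4, 20] → max 23
[23, 9, 4, 20, 18] → max 23
[9, 4, 20, 18, 8] → max 20
[4, 20, 18, 8, 10] → max 20
Lowest of these is 19.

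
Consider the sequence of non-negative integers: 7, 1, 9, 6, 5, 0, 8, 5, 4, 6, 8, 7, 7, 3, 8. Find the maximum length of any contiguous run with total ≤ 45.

→ 7: sum 7, len 1
→ 1: sum 8, len 2
→ 9: sum 17, len 3
→ 6: sum 23, len 4
→ 5: sum 28, len 5
→ 0: sum 28, len 6
→ 8: sum 36, len 7
→ 5: sum 41, len 8
→ 4: sum 45, len 9
→ 6 (dropped 7): sum 44, len 9
→ 8 (dropped 1, 9): sum 42, len 8
→ 7 (dropped 6): sum 43, len 8
→ 7 (dropped 5): sum 45, len 8
→ 3 (dropped 0, 8): sum 40, len 7
→ 8 (dropped 5): sum 43, len 7
Longest length seen: 9.

9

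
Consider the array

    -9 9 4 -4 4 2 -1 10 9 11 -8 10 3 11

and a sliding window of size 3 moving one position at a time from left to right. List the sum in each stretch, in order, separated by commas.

Sliding a size-3 window across the 14 values:
(-9, 9, 4) → sum 4
(9, 4, -4) → sum 9
(4, -4, 4) → sum 4
(-4, 4, 2) → sum 2
(4, 2, -1) → sum 5
(2, -1, 10) → sum 11
(-1, 10, 9) → sum 18
(10, 9, 11) → sum 30
(9, 11, -8) → sum 12
(11, -8, 10) → sum 13
(-8, 10, 3) → sum 5
(10, 3, 11) → sum 24

4, 9, 4, 2, 5, 11, 18, 30, 12, 13, 5, 24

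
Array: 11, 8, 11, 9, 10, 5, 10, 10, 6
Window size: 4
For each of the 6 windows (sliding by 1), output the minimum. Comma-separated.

Sliding a size-4 window across the 9 values:
[11, 8, 11, 9] → min 8
[8, 11, 9, 10] → min 8
[11, 9, 10, 5] → min 5
[9, 10, 5, 10] → min 5
[10, 5, 10, 10] → min 5
[5, 10, 10, 6] → min 5

8, 8, 5, 5, 5, 5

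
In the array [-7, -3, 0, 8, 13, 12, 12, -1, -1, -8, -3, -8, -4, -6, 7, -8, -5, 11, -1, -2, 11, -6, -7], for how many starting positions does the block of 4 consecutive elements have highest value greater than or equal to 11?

[-7, -3, 0, 8] → max 8
[-3, 0, 8, 13] → max 13  ≥ 11 ✓
[0, 8, 13, 12] → max 13  ≥ 11 ✓
[8, 13, 12, 12] → max 13  ≥ 11 ✓
[13, 12, 12, -1] → max 13  ≥ 11 ✓
[12, 12, -1, -1] → max 12  ≥ 11 ✓
[12, -1, -1, -8] → max 12  ≥ 11 ✓
[-1, -1, -8, -3] → max -1
[-1, -8, -3, -8] → max -1
[-8, -3, -8, -4] → max -3
[-3, -8, -4, -6] → max -3
[-8, -4, -6, 7] → max 7
[-4, -6, 7, -8] → max 7
[-6, 7, -8, -5] → max 7
[7, -8, -5, 11] → max 11  ≥ 11 ✓
[-8, -5, 11, -1] → max 11  ≥ 11 ✓
[-5, 11, -1, -2] → max 11  ≥ 11 ✓
[11, -1, -2, 11] → max 11  ≥ 11 ✓
[-1, -2, 11, -6] → max 11  ≥ 11 ✓
[-2, 11, -6, -7] → max 11  ≥ 11 ✓
12 windows satisfy the condition.

12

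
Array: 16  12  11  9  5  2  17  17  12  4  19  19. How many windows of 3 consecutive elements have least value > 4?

4

(16, 12, 11) → min 11  > 4 ✓
(12, 11, 9) → min 9  > 4 ✓
(11, 9, 5) → min 5  > 4 ✓
(9, 5, 2) → min 2
(5, 2, 17) → min 2
(2, 17, 17) → min 2
(17, 17, 12) → min 12  > 4 ✓
(17, 12, 4) → min 4
(12, 4, 19) → min 4
(4, 19, 19) → min 4
4 windows satisfy the condition.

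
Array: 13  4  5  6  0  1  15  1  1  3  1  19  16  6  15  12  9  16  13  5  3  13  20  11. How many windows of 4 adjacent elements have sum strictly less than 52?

19

13 4 5 6 → sum 28  < 52 ✓
4 5 6 0 → sum 15  < 52 ✓
5 6 0 1 → sum 12  < 52 ✓
6 0 1 15 → sum 22  < 52 ✓
0 1 15 1 → sum 17  < 52 ✓
1 15 1 1 → sum 18  < 52 ✓
15 1 1 3 → sum 20  < 52 ✓
1 1 3 1 → sum 6  < 52 ✓
1 3 1 19 → sum 24  < 52 ✓
3 1 19 16 → sum 39  < 52 ✓
1 19 16 6 → sum 42  < 52 ✓
19 16 6 15 → sum 56
16 6 15 12 → sum 49  < 52 ✓
6 15 12 9 → sum 42  < 52 ✓
15 12 9 16 → sum 52
12 9 16 13 → sum 50  < 52 ✓
9 16 13 5 → sum 43  < 52 ✓
16 13 5 3 → sum 37  < 52 ✓
13 5 3 13 → sum 34  < 52 ✓
5 3 13 20 → sum 41  < 52 ✓
3 13 20 11 → sum 47  < 52 ✓
19 windows satisfy the condition.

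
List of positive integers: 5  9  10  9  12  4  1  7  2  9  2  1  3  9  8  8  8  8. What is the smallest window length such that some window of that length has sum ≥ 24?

3

add 5: running sum 5 < 24
add 9: running sum 14 < 24
end 2: [5, 9, 10] sum 24, len 3
end 3: [9, 10, 9] sum 28, len 3
end 4: [10, 9, 12] sum 31, len 3
end 5: [9, 12, 4] sum 25, len 3
end 6: [9, 12, 4, 1] sum 26, len 4
end 7: [12, 4, 1, 7] sum 24, len 4
end 8: [12, 4, 1, 7, 2] sum 26, len 5
end 9: [12, 4, 1, 7, 2, 9] sum 35, len 6
end 10: [4, 1, 7, 2, 9, 2] sum 25, len 6
end 11: [4, 1, 7, 2, 9, 2, 1] sum 26, len 7
end 12: [7, 2, 9, 2, 1, 3] sum 24, len 6
end 13: [9, 2, 1, 3, 9] sum 24, len 5
end 14: [9, 2, 1, 3, 9, 8] sum 32, len 6
end 15: [9, 8, 8] sum 25, len 3
end 16: [8, 8, 8] sum 24, len 3
end 17: [8, 8, 8] sum 24, len 3
Shortest qualifying length: 3.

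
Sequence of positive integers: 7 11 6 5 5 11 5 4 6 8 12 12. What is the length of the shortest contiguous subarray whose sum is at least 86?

12

add 7: running sum 7 < 86
add 11: running sum 18 < 86
add 6: running sum 24 < 86
add 5: running sum 29 < 86
add 5: running sum 34 < 86
add 11: running sum 45 < 86
add 5: running sum 50 < 86
add 4: running sum 54 < 86
add 6: running sum 60 < 86
add 8: running sum 68 < 86
add 12: running sum 80 < 86
end 11: [7, 11, 6, 5, 5, 11, 5, 4, 6, 8, 12, 12] sum 92, len 12
Shortest qualifying length: 12.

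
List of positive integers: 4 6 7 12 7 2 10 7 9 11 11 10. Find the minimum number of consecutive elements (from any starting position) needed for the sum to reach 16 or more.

2

Extend right; whenever the sum reaches 16, record the length and shrink from the left:
add 4: running sum 4 < 16
add 6: running sum 10 < 16
end 2: [4, 6, 7] sum 17, len 3
end 3: [7, 12] sum 19, len 2
end 4: [12, 7] sum 19, len 2
end 5: [12, 7, 2] sum 21, len 3
end 6: [7, 2, 10] sum 19, len 3
end 7: [10, 7] sum 17, len 2
end 8: [7, 9] sum 16, len 2
end 9: [9, 11] sum 20, len 2
end 10: [11, 11] sum 22, len 2
end 11: [11, 10] sum 21, len 2
Shortest qualifying length: 2.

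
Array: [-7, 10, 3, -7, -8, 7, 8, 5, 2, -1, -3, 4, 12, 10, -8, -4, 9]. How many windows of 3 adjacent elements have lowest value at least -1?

-7 10 3 → min -7
10 3 -7 → min -7
3 -7 -8 → min -8
-7 -8 7 → min -8
-8 7 8 → min -8
7 8 5 → min 5  ≥ -1 ✓
8 5 2 → min 2  ≥ -1 ✓
5 2 -1 → min -1  ≥ -1 ✓
2 -1 -3 → min -3
-1 -3 4 → min -3
-3 4 12 → min -3
4 12 10 → min 4  ≥ -1 ✓
12 10 -8 → min -8
10 -8 -4 → min -8
-8 -4 9 → min -8
4 windows satisfy the condition.

4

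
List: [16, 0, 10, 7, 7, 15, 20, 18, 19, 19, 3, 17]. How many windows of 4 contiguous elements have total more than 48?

16 0 10 7 → sum 33
0 10 7 7 → sum 24
10 7 7 15 → sum 39
7 7 15 20 → sum 49  > 48 ✓
7 15 20 18 → sum 60  > 48 ✓
15 20 18 19 → sum 72  > 48 ✓
20 18 19 19 → sum 76  > 48 ✓
18 19 19 3 → sum 59  > 48 ✓
19 19 3 17 → sum 58  > 48 ✓
6 windows satisfy the condition.

6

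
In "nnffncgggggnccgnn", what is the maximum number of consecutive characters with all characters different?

[n] len 1
[n] len 1
[n, f] len 2
[f] len 1
[f, n] len 2
[f, n, c] len 3
[f, n, c, g] len 4
[g] len 1
[g] len 1
[g] len 1
[g] len 1
[g, n] len 2
[g, n, c] len 3
[c] len 1
[c, g] len 2
[c, g, n] len 3
[n] len 1
Longest all-distinct length: 4.

4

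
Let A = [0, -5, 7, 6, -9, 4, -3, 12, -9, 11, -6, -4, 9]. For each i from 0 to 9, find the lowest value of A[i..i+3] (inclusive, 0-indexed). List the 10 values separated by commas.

0 -5 7 6 → min -5
-5 7 6 -9 → min -9
7 6 -9 4 → min -9
6 -9 4 -3 → min -9
-9 4 -3 12 → min -9
4 -3 12 -9 → min -9
-3 12 -9 11 → min -9
12 -9 11 -6 → min -9
-9 11 -6 -4 → min -9
11 -6 -4 9 → min -6

-5, -9, -9, -9, -9, -9, -9, -9, -9, -6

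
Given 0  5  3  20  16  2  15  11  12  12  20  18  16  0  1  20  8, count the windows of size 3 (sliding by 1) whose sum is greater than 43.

[0, 5, 3] → sum 8
[5, 3, 20] → sum 28
[3, 20, 16] → sum 39
[20, 16, 2] → sum 38
[16, 2, 15] → sum 33
[2, 15, 11] → sum 28
[15, 11, 12] → sum 38
[11, 12, 12] → sum 35
[12, 12, 20] → sum 44  > 43 ✓
[12, 20, 18] → sum 50  > 43 ✓
[20, 18, 16] → sum 54  > 43 ✓
[18, 16, 0] → sum 34
[16, 0, 1] → sum 17
[0, 1, 20] → sum 21
[1, 20, 8] → sum 29
3 windows satisfy the condition.

3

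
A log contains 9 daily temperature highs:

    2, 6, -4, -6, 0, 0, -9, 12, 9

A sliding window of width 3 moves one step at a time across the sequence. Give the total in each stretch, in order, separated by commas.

4, -4, -10, -6, -9, 3, 12

Sliding a size-3 window across the 9 values:
(2, 6, -4) → sum 4
(6, -4, -6) → sum -4
(-4, -6, 0) → sum -10
(-6, 0, 0) → sum -6
(0, 0, -9) → sum -9
(0, -9, 12) → sum 3
(-9, 12, 9) → sum 12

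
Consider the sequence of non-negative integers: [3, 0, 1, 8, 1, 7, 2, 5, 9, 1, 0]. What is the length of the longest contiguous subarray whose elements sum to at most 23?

7

add 3: [3] sum 3, len 1
add 0: [3, 0] sum 3, len 2
add 1: [3, 0, 1] sum 4, len 3
add 8: [3, 0, 1, 8] sum 12, len 4
add 1: [3, 0, 1, 8, 1] sum 13, len 5
add 7: [3, 0, 1, 8, 1, 7] sum 20, len 6
add 2: [3, 0, 1, 8, 1, 7, 2] sum 22, len 7
add 5: [8, 1, 7, 2, 5] sum 23, len 5
add 9: [7, 2, 5, 9] sum 23, len 4
add 1: [2, 5, 9, 1] sum 17, len 4
add 0: [2, 5, 9, 1, 0] sum 17, len 5
Longest length seen: 7.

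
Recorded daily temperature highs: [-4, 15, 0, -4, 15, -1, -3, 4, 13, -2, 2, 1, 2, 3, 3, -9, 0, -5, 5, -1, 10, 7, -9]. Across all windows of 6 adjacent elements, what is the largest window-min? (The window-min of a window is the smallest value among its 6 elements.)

-4 15 0 -4 15 -1 → min -4
15 0 -4 15 -1 -3 → min -4
0 -4 15 -1 -3 4 → min -4
-4 15 -1 -3 4 13 → min -4
15 -1 -3 4 13 -2 → min -3
-1 -3 4 13 -2 2 → min -3
-3 4 13 -2 2 1 → min -3
4 13 -2 2 1 2 → min -2
13 -2 2 1 2 3 → min -2
-2 2 1 2 3 3 → min -2
2 1 2 3 3 -9 → min -9
1 2 3 3 -9 0 → min -9
2 3 3 -9 0 -5 → min -9
3 3 -9 0 -5 5 → min -9
3 -9 0 -5 5 -1 → min -9
-9 0 -5 5 -1 10 → min -9
0 -5 5 -1 10 7 → min -5
-5 5 -1 10 7 -9 → min -9
Largest of these is -2.

-2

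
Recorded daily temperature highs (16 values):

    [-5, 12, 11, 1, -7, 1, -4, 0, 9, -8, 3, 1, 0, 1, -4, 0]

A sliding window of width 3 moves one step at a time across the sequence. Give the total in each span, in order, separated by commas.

18, 24, 5, -5, -10, -3, 5, 1, 4, -4, 4, 2, -3, -3

[-5, 12, 11] → sum 18
[12, 11, 1] → sum 24
[11, 1, -7] → sum 5
[1, -7, 1] → sum -5
[-7, 1, -4] → sum -10
[1, -4, 0] → sum -3
[-4, 0, 9] → sum 5
[0, 9, -8] → sum 1
[9, -8, 3] → sum 4
[-8, 3, 1] → sum -4
[3, 1, 0] → sum 4
[1, 0, 1] → sum 2
[0, 1, -4] → sum -3
[1, -4, 0] → sum -3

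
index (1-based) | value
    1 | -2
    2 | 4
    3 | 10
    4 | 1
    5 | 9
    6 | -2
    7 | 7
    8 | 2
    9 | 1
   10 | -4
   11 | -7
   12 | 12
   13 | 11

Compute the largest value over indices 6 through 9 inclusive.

7

Elements at indices 6..9: -2, 7, 2, 1
max(-2, 7, 2, 1) = 7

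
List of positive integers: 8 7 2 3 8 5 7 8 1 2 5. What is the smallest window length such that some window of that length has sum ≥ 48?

8

add 8: running sum 8 < 48
add 7: running sum 15 < 48
add 2: running sum 17 < 48
add 3: running sum 20 < 48
add 8: running sum 28 < 48
add 5: running sum 33 < 48
add 7: running sum 40 < 48
add 8: shortest ending here [8, 7, 2, 3, 8, 5, 7, 8] sum 48, len 8
add 1: shortest ending here [8, 7, 2, 3, 8, 5, 7, 8, 1] sum 49, len 9
add 2: shortest ending here [8, 7, 2, 3, 8, 5, 7, 8, 1, 2] sum 51, len 10
add 5: shortest ending here [7, 2, 3, 8, 5, 7, 8, 1, 2, 5] sum 48, len 10
Shortest qualifying length: 8.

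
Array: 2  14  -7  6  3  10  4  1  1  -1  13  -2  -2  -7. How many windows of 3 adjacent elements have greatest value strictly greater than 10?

[2, 14, -7] → max 14  > 10 ✓
[14, -7, 6] → max 14  > 10 ✓
[-7, 6, 3] → max 6
[6, 3, 10] → max 10
[3, 10, 4] → max 10
[10, 4, 1] → max 10
[4, 1, 1] → max 4
[1, 1, -1] → max 1
[1, -1, 13] → max 13  > 10 ✓
[-1, 13, -2] → max 13  > 10 ✓
[13, -2, -2] → max 13  > 10 ✓
[-2, -2, -7] → max -2
5 windows satisfy the condition.

5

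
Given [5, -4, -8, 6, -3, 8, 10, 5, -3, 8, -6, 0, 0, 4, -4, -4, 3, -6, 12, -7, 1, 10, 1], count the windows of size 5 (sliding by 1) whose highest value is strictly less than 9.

(5, -4, -8, 6, -3) → max 6  < 9 ✓
(-4, -8, 6, -3, 8) → max 8  < 9 ✓
(-8, 6, -3, 8, 10) → max 10
(6, -3, 8, 10, 5) → max 10
(-3, 8, 10, 5, -3) → max 10
(8, 10, 5, -3, 8) → max 10
(10, 5, -3, 8, -6) → max 10
(5, -3, 8, -6, 0) → max 8  < 9 ✓
(-3, 8, -6, 0, 0) → max 8  < 9 ✓
(8, -6, 0, 0, 4) → max 8  < 9 ✓
(-6, 0, 0, 4, -4) → max 4  < 9 ✓
(0, 0, 4, -4, -4) → max 4  < 9 ✓
(0, 4, -4, -4, 3) → max 4  < 9 ✓
(4, -4, -4, 3, -6) → max 4  < 9 ✓
(-4, -4, 3, -6, 12) → max 12
(-4, 3, -6, 12, -7) → max 12
(3, -6, 12, -7, 1) → max 12
(-6, 12, -7, 1, 10) → max 12
(12, -7, 1, 10, 1) → max 12
9 windows satisfy the condition.

9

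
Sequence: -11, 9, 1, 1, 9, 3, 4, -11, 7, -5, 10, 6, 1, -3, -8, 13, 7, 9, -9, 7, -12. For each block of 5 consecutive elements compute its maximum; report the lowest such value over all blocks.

7

Each size-5 window and its max:
(-11, 9, 1, 1, 9) → max 9
(9, 1, 1, 9, 3) → max 9
(1, 1, 9, 3, 4) → max 9
(1, 9, 3, 4, -11) → max 9
(9, 3, 4, -11, 7) → max 9
(3, 4, -11, 7, -5) → max 7
(4, -11, 7, -5, 10) → max 10
(-11, 7, -5, 10, 6) → max 10
(7, -5, 10, 6, 1) → max 10
(-5, 10, 6, 1, -3) → max 10
(10, 6, 1, -3, -8) → max 10
(6, 1, -3, -8, 13) → max 13
(1, -3, -8, 13, 7) → max 13
(-3, -8, 13, 7, 9) → max 13
(-8, 13, 7, 9, -9) → max 13
(13, 7, 9, -9, 7) → max 13
(7, 9, -9, 7, -12) → max 9
Lowest of these is 7.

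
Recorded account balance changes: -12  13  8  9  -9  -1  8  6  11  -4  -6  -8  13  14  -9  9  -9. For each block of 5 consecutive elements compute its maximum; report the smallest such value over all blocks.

(-12, 13, 8, 9, -9) → max 13
(13, 8, 9, -9, -1) → max 13
(8, 9, -9, -1, 8) → max 9
(9, -9, -1, 8, 6) → max 9
(-9, -1, 8, 6, 11) → max 11
(-1, 8, 6, 11, -4) → max 11
(8, 6, 11, -4, -6) → max 11
(6, 11, -4, -6, -8) → max 11
(11, -4, -6, -8, 13) → max 13
(-4, -6, -8, 13, 14) → max 14
(-6, -8, 13, 14, -9) → max 14
(-8, 13, 14, -9, 9) → max 14
(13, 14, -9, 9, -9) → max 14
Smallest of these is 9.

9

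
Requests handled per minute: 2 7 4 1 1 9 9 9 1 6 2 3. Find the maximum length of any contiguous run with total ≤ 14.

→ 2: sum 2, len 1
→ 7: sum 9, len 2
→ 4: sum 13, len 3
→ 1: sum 14, len 4
→ 1 (dropped 2): sum 13, len 4
→ 9 (dropped 7, 4): sum 11, len 3
→ 9 (dropped 1, 1, 9): sum 9, len 1
→ 9 (dropped 9): sum 9, len 1
→ 1: sum 10, len 2
→ 6 (dropped 9): sum 7, len 2
→ 2: sum 9, len 3
→ 3: sum 12, len 4
Longest length seen: 4.

4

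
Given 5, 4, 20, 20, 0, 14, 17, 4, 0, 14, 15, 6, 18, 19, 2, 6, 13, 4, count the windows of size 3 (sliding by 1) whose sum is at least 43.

[5, 4, 20] → sum 29
[4, 20, 20] → sum 44  ≥ 43 ✓
[20, 20, 0] → sum 40
[20, 0, 14] → sum 34
[0, 14, 17] → sum 31
[14, 17, 4] → sum 35
[17, 4, 0] → sum 21
[4, 0, 14] → sum 18
[0, 14, 15] → sum 29
[14, 15, 6] → sum 35
[15, 6, 18] → sum 39
[6, 18, 19] → sum 43  ≥ 43 ✓
[18, 19, 2] → sum 39
[19, 2, 6] → sum 27
[2, 6, 13] → sum 21
[6, 13, 4] → sum 23
2 windows satisfy the condition.

2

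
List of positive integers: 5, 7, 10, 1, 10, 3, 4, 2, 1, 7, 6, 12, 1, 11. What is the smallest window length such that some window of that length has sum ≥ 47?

9

add 5: running sum 5 < 47
add 7: running sum 12 < 47
add 10: running sum 22 < 47
add 1: running sum 23 < 47
add 10: running sum 33 < 47
add 3: running sum 36 < 47
add 4: running sum 40 < 47
add 2: running sum 42 < 47
add 1: running sum 43 < 47
end 9: [5, 7, 10, 1, 10, 3, 4, 2, 1, 7] sum 50, len 10
end 10: [7, 10, 1, 10, 3, 4, 2, 1, 7, 6] sum 51, len 10
end 11: [10, 1, 10, 3, 4, 2, 1, 7, 6, 12] sum 56, len 10
end 12: [1, 10, 3, 4, 2, 1, 7, 6, 12, 1] sum 47, len 10
end 13: [3, 4, 2, 1, 7, 6, 12, 1, 11] sum 47, len 9
Shortest qualifying length: 9.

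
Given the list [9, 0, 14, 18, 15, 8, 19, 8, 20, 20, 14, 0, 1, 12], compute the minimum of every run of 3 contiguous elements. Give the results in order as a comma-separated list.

(9, 0, 14) → min 0
(0, 14, 18) → min 0
(14, 18, 15) → min 14
(18, 15, 8) → min 8
(15, 8, 19) → min 8
(8, 19, 8) → min 8
(19, 8, 20) → min 8
(8, 20, 20) → min 8
(20, 20, 14) → min 14
(20, 14, 0) → min 0
(14, 0, 1) → min 0
(0, 1, 12) → min 0

0, 0, 14, 8, 8, 8, 8, 8, 14, 0, 0, 0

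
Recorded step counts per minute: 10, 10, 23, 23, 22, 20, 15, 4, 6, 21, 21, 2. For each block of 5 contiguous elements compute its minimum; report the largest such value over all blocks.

[10, 10, 23, 23, 22] → min 10
[10, 23, 23, 22, 20] → min 10
[23, 23, 22, 20, 15] → min 15
[23, 22, 20, 15, 4] → min 4
[22, 20, 15, 4, 6] → min 4
[20, 15, 4, 6, 21] → min 4
[15, 4, 6, 21, 21] → min 4
[4, 6, 21, 21, 2] → min 2
Largest of these is 15.

15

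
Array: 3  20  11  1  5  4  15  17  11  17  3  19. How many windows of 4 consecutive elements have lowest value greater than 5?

3 20 11 1 → min 1
20 11 1 5 → min 1
11 1 5 4 → min 1
1 5 4 15 → min 1
5 4 15 17 → min 4
4 15 17 11 → min 4
15 17 11 17 → min 11  > 5 ✓
17 11 17 3 → min 3
11 17 3 19 → min 3
1 window satisfy the condition.

1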